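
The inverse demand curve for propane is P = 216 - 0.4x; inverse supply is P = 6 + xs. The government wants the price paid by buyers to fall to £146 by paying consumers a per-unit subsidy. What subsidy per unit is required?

At a buyer price of 146, quantity demanded is 540 − 2.5·146 = 175.
Sellers supply 175 only when they receive Ps = 6 + 1·175 = 181.
s = Ps − Pb = 181 − 146 = 35.

Required subsidy s = £35 per unit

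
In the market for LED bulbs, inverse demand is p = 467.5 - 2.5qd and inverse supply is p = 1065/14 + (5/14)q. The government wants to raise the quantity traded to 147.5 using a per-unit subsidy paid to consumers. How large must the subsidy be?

Required subsidy s = 30 per unit

At q = 147.5, from the demand curve buyers pay pb = 467.5 − 2.5·147.5 = 98.75; from the supply curve sellers need ps = 1065/14 + (5/14)·147.5 = 128.75.
The subsidy must fill the gap: s = ps − pb = 128.75 − 98.75 = 30.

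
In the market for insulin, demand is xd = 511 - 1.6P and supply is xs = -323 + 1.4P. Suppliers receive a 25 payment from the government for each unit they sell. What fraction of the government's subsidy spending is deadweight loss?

Pre-subsidy: 511 - 1.6P = -323 + 1.4P gives P* = 278, x* = 66.2.
With the subsidy, sellers receive Ps = Pb + 25 for each unit, where Pb is the price buyers pay.
Supply in terms of Pb becomes xs = -323 + 1.4(Pb + 25) = -288 + 1.4Pb. Setting this equal to demand: 511 - 1.6Pb = -288 + 1.4Pb, so Pb = 799/3.
Sellers receive Ps = 799/3 + 25 = 874/3; x' = 511 − 1.6·(799/3) = 1273/15.
ΔCS = ½(66.2 + 1273/15)(278 − 799/3) = 7931/9; ΔPS = ½(66.2 + 1273/15)(874/3 − 278) = 9064/9.
Government spending = 25 × 1273/15 = 6365/3.
DWL = ½ × 25 × (1273/15 − 66.2) = 700/3; fraction = (700/3) / (6365/3) = 140/1273.

DWL / government spending = 140/1273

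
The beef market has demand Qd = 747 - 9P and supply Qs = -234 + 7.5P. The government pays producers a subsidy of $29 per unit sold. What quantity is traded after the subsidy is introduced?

Pre-subsidy: 747 - 9P = -234 + 7.5P gives P* = 654/11, Q* = 2331/11.
With the subsidy, sellers receive Ps = Pb + 29 for each unit, where Pb is the price buyers pay.
Supply in terms of Pb becomes Qs = -234 + 7.5(Pb + 29) = -16.5 + 7.5Pb. Setting this equal to demand: 747 - 9Pb = -16.5 + 7.5Pb, so Pb = 509/11.
Sellers receive Ps = 509/11 + 29 = 828/11; Q' = 747 − 9·(509/11) = 3636/11.

Q' = 3636/11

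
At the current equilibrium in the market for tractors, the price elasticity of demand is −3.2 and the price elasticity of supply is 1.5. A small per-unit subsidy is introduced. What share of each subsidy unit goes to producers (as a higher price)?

Producer share = 32/47

For a small subsidy around the equilibrium, the benefit split depends on the relative slopes, which at a point are proportional to the elasticities.
Buyer share = εs/(εs + |εd|) = 1.5/(1.5 + 3.2) = 15/47; seller share = |εd|/(εs + |εd|) = 32/47.
So producers capture 32/47 of the subsidy.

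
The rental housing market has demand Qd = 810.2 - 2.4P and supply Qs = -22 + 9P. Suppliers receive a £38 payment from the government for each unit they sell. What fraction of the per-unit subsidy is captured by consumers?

Pre-subsidy: 810.2 - 2.4P = -22 + 9P gives P* = 73, Q* = 635.
With the subsidy, sellers receive Ps = Pb + 38 for each unit, where Pb is the price buyers pay.
Supply in terms of Pb becomes Qs = -22 + 9(Pb + 38) = 320 + 9Pb. Setting this equal to demand: 810.2 - 2.4Pb = 320 + 9Pb, so Pb = 43.
Sellers receive Ps = 43 + 38 = 81; Q' = 810.2 − 2.4·43 = 707.
Buyers' price falls by P* − Pb = 73 − 43 = 30; sellers' price rises by Ps − P* = 81 − 73 = 8.
So consumers capture 30/38 = 15/19 of each unit of subsidy.

Consumer share = 15/19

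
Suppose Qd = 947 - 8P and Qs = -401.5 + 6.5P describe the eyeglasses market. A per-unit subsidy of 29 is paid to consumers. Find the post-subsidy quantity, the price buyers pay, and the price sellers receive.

Pre-subsidy: 947 - 8P = -401.5 + 6.5P gives P* = 93, Q* = 203.
With the rebate, buyers effectively pay Pb = Ps − 29, where Ps is the price sellers receive.
Demand in terms of Ps becomes Qd = 947 − 8(Ps − 29) = 1179 - 8Ps. Setting this equal to supply: 1179 - 8Ps = -401.5 + 6.5Ps, so Ps = 109.
Buyers pay Pb = 109 − 29 = 80; Q' = -401.5 + 6.5·109 = 307.

Q' = 307; buyers pay 80; sellers receive 109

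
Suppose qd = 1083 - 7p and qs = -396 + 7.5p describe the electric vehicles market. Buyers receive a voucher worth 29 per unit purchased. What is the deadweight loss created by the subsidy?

Deadweight loss = 1522.5

Pre-subsidy: 1083 - 7p = -396 + 7.5p gives p* = 102, q* = 369.
With the rebate, buyers effectively pay pb = ps − 29, where ps is the price sellers receive.
Demand in terms of ps becomes qd = 1083 − 7(ps − 29) = 1286 - 7ps. Setting this equal to supply: 1286 - 7ps = -396 + 7.5ps, so ps = 116.
Buyers pay pb = 116 − 29 = 87; q' = -396 + 7.5·116 = 474.
The subsidy expands output by 474 − 369 = 105 past the efficient level; on those units the gap between marginal cost and willingness to pay runs from 0 up to 29.
DWL = ½ × 29 × 105 = 1522.5.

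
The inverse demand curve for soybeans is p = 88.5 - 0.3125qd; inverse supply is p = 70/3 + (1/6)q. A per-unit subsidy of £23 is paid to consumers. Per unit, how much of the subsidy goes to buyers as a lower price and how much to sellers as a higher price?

Buyers gain £15 per unit; sellers gain £8 per unit

Pre-subsidy: 88.5 - 0.3125q = 70/3 + (1/6)q gives q* = 136 and p* = 46.
With the rebate, buyers effectively pay pb = ps − 23, where ps is the price sellers receive.
On the curves, pb = 88.5 - 0.3125q and ps = 70/3 + (1/6)q; the wedge ps − pb = 23 gives 70/3 + (1/6)q − (88.5 - 0.3125q) = 23, so q' = 184.
Then pb = 88.5 − 0.3125·184 = 31 and ps = 70/3 + (1/6)·184 = 54.
Buyers' price falls by p* − pb = 46 − 31 = 15; sellers' price rises by ps − p* = 54 − 46 = 8.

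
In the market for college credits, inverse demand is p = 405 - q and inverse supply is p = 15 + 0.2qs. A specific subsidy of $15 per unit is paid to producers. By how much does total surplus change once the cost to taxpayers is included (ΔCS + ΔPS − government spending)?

Pre-subsidy: 405 - q = 15 + 0.2q gives q* = 325 and p* = 80.
With the subsidy, sellers receive ps = pb + 15 for each unit, where pb is the price buyers pay.
On the curves, pb = 405 - q and ps = 15 + 0.2q; the wedge ps − pb = 15 gives 15 + 0.2q − (405 - q) = 15, so q' = 337.5.
Then pb = 405 − 1·337.5 = 67.5 and ps = 15 + 0.2·337.5 = 82.5.
ΔCS = ½(325 + 337.5)(80 − 67.5) = 4140.625; ΔPS = ½(325 + 337.5)(82.5 − 80) = 828.125.
Government spending = 15 × 337.5 = 5062.5.
Net change = 4140.625 + 828.125 − 5062.5 = -93.75. The loss equals the DWL triangle ½·15·12.5.

Net change in total surplus = -$93.75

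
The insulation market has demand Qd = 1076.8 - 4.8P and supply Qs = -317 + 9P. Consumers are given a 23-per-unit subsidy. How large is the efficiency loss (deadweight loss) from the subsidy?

Deadweight loss = 828

Pre-subsidy: 1076.8 - 4.8P = -317 + 9P gives P* = 101, Q* = 592.
With the rebate, buyers effectively pay Pb = Ps − 23, where Ps is the price sellers receive.
Demand in terms of Ps becomes Qd = 1076.8 − 4.8(Ps − 23) = 1187.2 - 4.8Ps. Setting this equal to supply: 1187.2 - 4.8Ps = -317 + 9Ps, so Ps = 109.
Buyers pay Pb = 109 − 23 = 86; Q' = -317 + 9·109 = 664.
The subsidy expands output by 664 − 592 = 72 past the efficient level; on those units the gap between marginal cost and willingness to pay runs from 0 up to 23.
DWL = ½ × 23 × 72 = 828.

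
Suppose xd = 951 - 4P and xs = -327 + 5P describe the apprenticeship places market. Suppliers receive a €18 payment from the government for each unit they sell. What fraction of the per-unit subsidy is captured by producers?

Pre-subsidy: 951 - 4P = -327 + 5P gives P* = 142, x* = 383.
With the subsidy, sellers receive Ps = Pb + 18 for each unit, where Pb is the price buyers pay.
Supply in terms of Pb becomes xs = -327 + 5(Pb + 18) = -237 + 5Pb. Setting this equal to demand: 951 - 4Pb = -237 + 5Pb, so Pb = 132.
Sellers receive Ps = 132 + 18 = 150; x' = 951 − 4·132 = 423.
Buyers' price falls by P* − Pb = 142 − 132 = 10; sellers' price rises by Ps − P* = 150 − 142 = 8.
So producers capture 8/18 = 4/9 of each unit of subsidy.

Producer share = 4/9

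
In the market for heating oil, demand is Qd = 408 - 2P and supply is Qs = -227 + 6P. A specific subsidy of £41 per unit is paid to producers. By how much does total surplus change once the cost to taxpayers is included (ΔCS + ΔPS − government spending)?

Net change in total surplus = -£1260.75

Pre-subsidy: 408 - 2P = -227 + 6P gives P* = 79.375, Q* = 249.25.
With the subsidy, sellers receive Ps = Pb + 41 for each unit, where Pb is the price buyers pay.
Supply in terms of Pb becomes Qs = -227 + 6(Pb + 41) = 19 + 6Pb. Setting this equal to demand: 408 - 2Pb = 19 + 6Pb, so Pb = 48.625.
Sellers receive Ps = 48.625 + 41 = 89.625; Q' = 408 − 2·48.625 = 310.75.
ΔCS = ½(249.25 + 310.75)(79.375 − 48.625) = 8610; ΔPS = ½(249.25 + 310.75)(89.625 − 79.375) = 2870.
Government spending = 41 × 310.75 = 12740.75.
Net change = 8610 + 2870 − 12740.75 = -1260.75. The loss equals the DWL triangle ½·41·61.5.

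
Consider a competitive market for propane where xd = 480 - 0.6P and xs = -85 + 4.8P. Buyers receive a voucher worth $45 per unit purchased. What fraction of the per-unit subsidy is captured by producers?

Producer share = 1/9

Pre-subsidy: 480 - 0.6P = -85 + 4.8P gives P* = 2825/27, x* = 3755/9.
With the rebate, buyers effectively pay Pb = Ps − 45, where Ps is the price sellers receive.
Demand in terms of Ps becomes xd = 480 − 0.6(Ps − 45) = 507 - 0.6Ps. Setting this equal to supply: 507 - 0.6Ps = -85 + 4.8Ps, so Ps = 2960/27.
Buyers pay Pb = 2960/27 − 45 = 1745/27; x' = -85 + 4.8·(2960/27) = 3971/9.
Buyers' price falls by P* − Pb = 2825/27 − 1745/27 = 40; sellers' price rises by Ps − P* = 2960/27 − 2825/27 = 5.
So producers capture 5/45 = 1/9 of each unit of subsidy.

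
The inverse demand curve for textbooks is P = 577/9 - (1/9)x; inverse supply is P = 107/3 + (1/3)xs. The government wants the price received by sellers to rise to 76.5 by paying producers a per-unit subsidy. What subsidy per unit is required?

Required subsidy s = 26 per unit

At a seller price of 76.5, quantity supplied is -107 + 3·76.5 = 122.5.
Buyers absorb 122.5 only when they pay Pb = 577/9 − (1/9)·122.5 = 50.5.
s = Ps − Pb = 76.5 − 50.5 = 26.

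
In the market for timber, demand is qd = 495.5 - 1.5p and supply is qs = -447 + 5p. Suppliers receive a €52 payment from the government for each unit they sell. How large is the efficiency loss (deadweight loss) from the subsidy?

Pre-subsidy: 495.5 - 1.5p = -447 + 5p gives p* = 145, q* = 278.
With the subsidy, sellers receive ps = pb + 52 for each unit, where pb is the price buyers pay.
Supply in terms of pb becomes qs = -447 + 5(pb + 52) = -187 + 5pb. Setting this equal to demand: 495.5 - 1.5pb = -187 + 5pb, so pb = 105.
Sellers receive ps = 105 + 52 = 157; q' = 495.5 − 1.5·105 = 338.
The subsidy expands output by 338 − 278 = 60 past the efficient level; on those units the gap between marginal cost and willingness to pay runs from 0 up to 52.
DWL = ½ × 52 × 60 = 1560.

Deadweight loss = €1560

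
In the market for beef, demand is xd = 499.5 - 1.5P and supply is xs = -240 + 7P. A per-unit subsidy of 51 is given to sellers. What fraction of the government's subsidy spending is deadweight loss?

Pre-subsidy: 499.5 - 1.5P = -240 + 7P gives P* = 87, x* = 369.
With the subsidy, sellers receive Ps = Pb + 51 for each unit, where Pb is the price buyers pay.
Supply in terms of Pb becomes xs = -240 + 7(Pb + 51) = 117 + 7Pb. Setting this equal to demand: 499.5 - 1.5Pb = 117 + 7Pb, so Pb = 45.
Sellers receive Ps = 45 + 51 = 96; x' = 499.5 − 1.5·45 = 432.
ΔCS = ½(369 + 432)(87 − 45) = 16821; ΔPS = ½(369 + 432)(96 − 87) = 3604.5.
Government spending = 51 × 432 = 22032.
DWL = ½ × 51 × (432 − 369) = 1606.5; fraction = 1606.5 / 22032 = 7/96.

DWL / government spending = 7/96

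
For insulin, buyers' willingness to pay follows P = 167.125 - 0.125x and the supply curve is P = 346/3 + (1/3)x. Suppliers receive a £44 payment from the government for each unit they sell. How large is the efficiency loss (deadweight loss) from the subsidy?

Pre-subsidy: 167.125 - 0.125x = 346/3 + (1/3)x gives x* = 113 and P* = 153.
With the subsidy, sellers receive Ps = Pb + 44 for each unit, where Pb is the price buyers pay.
On the curves, Pb = 167.125 - 0.125x and Ps = 346/3 + (1/3)x; the wedge Ps − Pb = 44 gives 346/3 + (1/3)x − (167.125 - 0.125x) = 44, so x' = 209.
Then Pb = 167.125 − 0.125·209 = 141 and Ps = 346/3 + (1/3)·209 = 185.
The subsidy expands output by 209 − 113 = 96 past the efficient level; on those units the gap between marginal cost and willingness to pay runs from 0 up to 44.
DWL = ½ × 44 × 96 = 2112.

Deadweight loss = £2112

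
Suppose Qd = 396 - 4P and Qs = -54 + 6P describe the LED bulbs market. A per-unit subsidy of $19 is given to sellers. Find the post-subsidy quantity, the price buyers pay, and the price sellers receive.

Pre-subsidy: 396 - 4P = -54 + 6P gives P* = 45, Q* = 216.
With the subsidy, sellers receive Ps = Pb + 19 for each unit, where Pb is the price buyers pay.
Supply in terms of Pb becomes Qs = -54 + 6(Pb + 19) = 60 + 6Pb. Setting this equal to demand: 396 - 4Pb = 60 + 6Pb, so Pb = 33.6.
Sellers receive Ps = 33.6 + 19 = 52.6; Q' = 396 − 4·33.6 = 261.6.

Q' = 261.6; buyers pay $33.6; sellers receive $52.6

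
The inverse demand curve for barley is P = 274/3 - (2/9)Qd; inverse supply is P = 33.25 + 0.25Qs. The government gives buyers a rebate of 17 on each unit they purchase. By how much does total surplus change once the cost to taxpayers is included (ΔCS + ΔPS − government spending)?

Net change in total surplus = -306

Pre-subsidy: 274/3 - (2/9)Q = 33.25 + 0.25Q gives Q* = 123 and P* = 64.
With the rebate, buyers effectively pay Pb = Ps − 17, where Ps is the price sellers receive.
On the curves, Pb = 274/3 - (2/9)Q and Ps = 33.25 + 0.25Q; the wedge Ps − Pb = 17 gives 33.25 + 0.25Q − (274/3 - (2/9)Q) = 17, so Q' = 159.
Then Pb = 274/3 − (2/9)·159 = 56 and Ps = 33.25 + 0.25·159 = 73.
ΔCS = ½(123 + 159)(64 − 56) = 1128; ΔPS = ½(123 + 159)(73 − 64) = 1269.
Government spending = 17 × 159 = 2703.
Net change = 1128 + 1269 − 2703 = -306. The loss equals the DWL triangle ½·17·36.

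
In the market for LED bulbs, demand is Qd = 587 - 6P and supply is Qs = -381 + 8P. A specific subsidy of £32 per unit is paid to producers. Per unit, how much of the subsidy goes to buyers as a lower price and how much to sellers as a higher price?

Buyers gain 128/7 per unit; sellers gain 96/7 per unit

Pre-subsidy: 587 - 6P = -381 + 8P gives P* = 484/7, Q* = 1205/7.
With the subsidy, sellers receive Ps = Pb + 32 for each unit, where Pb is the price buyers pay.
Supply in terms of Pb becomes Qs = -381 + 8(Pb + 32) = -125 + 8Pb. Setting this equal to demand: 587 - 6Pb = -125 + 8Pb, so Pb = 356/7.
Sellers receive Ps = 356/7 + 32 = 580/7; Q' = 587 − 6·(356/7) = 1973/7.
Buyers' price falls by P* − Pb = 484/7 − 356/7 = 128/7; sellers' price rises by Ps − P* = 580/7 − 484/7 = 96/7.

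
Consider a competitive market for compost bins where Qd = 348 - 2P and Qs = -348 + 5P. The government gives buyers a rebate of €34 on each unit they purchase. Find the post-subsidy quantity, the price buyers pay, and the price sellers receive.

Pre-subsidy: 348 - 2P = -348 + 5P gives P* = 696/7, Q* = 1044/7.
With the rebate, buyers effectively pay Pb = Ps − 34, where Ps is the price sellers receive.
Demand in terms of Ps becomes Qd = 348 − 2(Ps − 34) = 416 - 2Ps. Setting this equal to supply: 416 - 2Ps = -348 + 5Ps, so Ps = 764/7.
Buyers pay Pb = 764/7 − 34 = 526/7; Q' = -348 + 5·(764/7) = 1384/7.

Q' = 1384/7; buyers pay 526/7; sellers receive 764/7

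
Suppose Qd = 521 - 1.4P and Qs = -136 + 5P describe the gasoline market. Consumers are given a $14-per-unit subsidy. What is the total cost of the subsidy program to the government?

Government cost = $5496.3125

Pre-subsidy: 521 - 1.4P = -136 + 5P gives P* = 102.65625, Q* = 377.28125.
With the rebate, buyers effectively pay Pb = Ps − 14, where Ps is the price sellers receive.
Demand in terms of Ps becomes Qd = 521 − 1.4(Ps − 14) = 540.6 - 1.4Ps. Setting this equal to supply: 540.6 - 1.4Ps = -136 + 5Ps, so Ps = 105.71875.
Buyers pay Pb = 105.71875 − 14 = 91.71875; Q' = -136 + 5·105.71875 = 392.59375.
Government outlay = subsidy × quantity = 14 × 392.59375 = 5496.3125.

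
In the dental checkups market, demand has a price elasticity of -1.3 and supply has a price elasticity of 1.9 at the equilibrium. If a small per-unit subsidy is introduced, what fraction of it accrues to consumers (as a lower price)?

Consumer share = 0.59375

For a small subsidy around the equilibrium, the benefit split depends on the relative slopes, which at a point are proportional to the elasticities.
Buyer share = εs/(εs + |εd|) = 1.9/(1.9 + 1.3) = 0.59375; seller share = |εd|/(εs + |εd|) = 0.40625.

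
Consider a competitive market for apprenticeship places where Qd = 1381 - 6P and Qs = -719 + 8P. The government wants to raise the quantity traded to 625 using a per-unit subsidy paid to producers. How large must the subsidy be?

At Q = 625, invert demand for the buyer price: Pb = (1381 − 625)/6 = 126; invert supply for the seller price: Ps = (625 − (-719))/8 = 168.
The subsidy must fill the gap: s = Ps − Pb = 168 − 126 = 42.

Required subsidy s = 42 per unit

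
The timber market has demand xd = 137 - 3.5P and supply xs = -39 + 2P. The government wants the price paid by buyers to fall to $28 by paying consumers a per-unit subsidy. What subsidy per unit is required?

At a buyer price of 28, quantity demanded is 137 − 3.5·28 = 39.
Sellers supply 39 only when they receive Ps with -39 + 2·Ps = 39, i.e. Ps = 39.
s = Ps − Pb = 39 − 28 = 11.

Required subsidy s = $11 per unit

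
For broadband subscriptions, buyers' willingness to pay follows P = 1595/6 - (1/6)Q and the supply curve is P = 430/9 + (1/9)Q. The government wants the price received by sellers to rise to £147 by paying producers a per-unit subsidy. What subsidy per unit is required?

At a seller price of 147, quantity supplied is -430 + 9·147 = 893.
Buyers absorb 893 only when they pay Pb = 1595/6 − (1/6)·893 = 117.
s = Ps − Pb = 147 − 117 = 30.

Required subsidy s = £30 per unit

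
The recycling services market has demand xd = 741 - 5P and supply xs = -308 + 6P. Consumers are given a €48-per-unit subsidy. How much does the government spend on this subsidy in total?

Pre-subsidy: 741 - 5P = -308 + 6P gives P* = 1049/11, x* = 2906/11.
With the rebate, buyers effectively pay Pb = Ps − 48, where Ps is the price sellers receive.
Demand in terms of Ps becomes xd = 741 − 5(Ps − 48) = 981 - 5Ps. Setting this equal to supply: 981 - 5Ps = -308 + 6Ps, so Ps = 1289/11.
Buyers pay Pb = 1289/11 − 48 = 761/11; x' = -308 + 6·(1289/11) = 4346/11.
Government outlay = subsidy × quantity = 48 × 4346/11 = 208608/11.

Government cost = 208608/11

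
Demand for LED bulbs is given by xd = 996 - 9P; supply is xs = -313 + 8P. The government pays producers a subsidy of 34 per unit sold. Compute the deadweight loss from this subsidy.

Deadweight loss = 2448

Pre-subsidy: 996 - 9P = -313 + 8P gives P* = 77, x* = 303.
With the subsidy, sellers receive Ps = Pb + 34 for each unit, where Pb is the price buyers pay.
Supply in terms of Pb becomes xs = -313 + 8(Pb + 34) = -41 + 8Pb. Setting this equal to demand: 996 - 9Pb = -41 + 8Pb, so Pb = 61.
Sellers receive Ps = 61 + 34 = 95; x' = 996 − 9·61 = 447.
The subsidy expands output by 447 − 303 = 144 past the efficient level; on those units the gap between marginal cost and willingness to pay runs from 0 up to 34.
DWL = ½ × 34 × 144 = 2448.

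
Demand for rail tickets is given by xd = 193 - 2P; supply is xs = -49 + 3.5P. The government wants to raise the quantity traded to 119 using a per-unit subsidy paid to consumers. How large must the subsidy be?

At x = 119, invert demand for the buyer price: Pb = (193 − 119)/2 = 37; invert supply for the seller price: Ps = (119 − (-49))/3.5 = 48.
The subsidy must fill the gap: s = Ps − Pb = 48 − 37 = 11.

Required subsidy s = 11 per unit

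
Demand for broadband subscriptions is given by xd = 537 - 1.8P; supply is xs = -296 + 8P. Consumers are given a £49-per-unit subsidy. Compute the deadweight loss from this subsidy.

Deadweight loss = £1764

Pre-subsidy: 537 - 1.8P = -296 + 8P gives P* = 85, x* = 384.
With the rebate, buyers effectively pay Pb = Ps − 49, where Ps is the price sellers receive.
Demand in terms of Ps becomes xd = 537 − 1.8(Ps − 49) = 625.2 - 1.8Ps. Setting this equal to supply: 625.2 - 1.8Ps = -296 + 8Ps, so Ps = 94.
Buyers pay Pb = 94 − 49 = 45; x' = -296 + 8·94 = 456.
The subsidy expands output by 456 − 384 = 72 past the efficient level; on those units the gap between marginal cost and willingness to pay runs from 0 up to 49.
DWL = ½ × 49 × 72 = 1764.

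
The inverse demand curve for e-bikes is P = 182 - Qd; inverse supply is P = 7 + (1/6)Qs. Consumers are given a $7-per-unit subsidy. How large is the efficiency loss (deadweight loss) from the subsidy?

Deadweight loss = $21

Pre-subsidy: 182 - Q = 7 + (1/6)Q gives Q* = 150 and P* = 32.
With the rebate, buyers effectively pay Pb = Ps − 7, where Ps is the price sellers receive.
On the curves, Pb = 182 - Q and Ps = 7 + (1/6)Q; the wedge Ps − Pb = 7 gives 7 + (1/6)Q − (182 - Q) = 7, so Q' = 156.
Then Pb = 182 − 1·156 = 26 and Ps = 7 + (1/6)·156 = 33.
The subsidy expands output by 156 − 150 = 6 past the efficient level; on those units the gap between marginal cost and willingness to pay runs from 0 up to 7.
DWL = ½ × 7 × 6 = 21.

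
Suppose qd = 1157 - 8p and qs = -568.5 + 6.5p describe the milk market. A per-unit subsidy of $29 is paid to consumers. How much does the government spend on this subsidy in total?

Pre-subsidy: 1157 - 8p = -568.5 + 6.5p gives p* = 119, q* = 205.
With the rebate, buyers effectively pay pb = ps − 29, where ps is the price sellers receive.
Demand in terms of ps becomes qd = 1157 − 8(ps − 29) = 1389 - 8ps. Setting this equal to supply: 1389 - 8ps = -568.5 + 6.5ps, so ps = 135.
Buyers pay pb = 135 − 29 = 106; q' = -568.5 + 6.5·135 = 309.
Government outlay = subsidy × quantity = 29 × 309 = 8961.

Government cost = $8961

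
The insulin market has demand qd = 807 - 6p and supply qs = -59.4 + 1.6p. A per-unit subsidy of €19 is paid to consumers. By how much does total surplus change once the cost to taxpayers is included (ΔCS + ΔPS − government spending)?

Net change in total surplus = -€228

Pre-subsidy: 807 - 6p = -59.4 + 1.6p gives p* = 114, q* = 123.
With the rebate, buyers effectively pay pb = ps − 19, where ps is the price sellers receive.
Demand in terms of ps becomes qd = 807 − 6(ps − 19) = 921 - 6ps. Setting this equal to supply: 921 - 6ps = -59.4 + 1.6ps, so ps = 129.
Buyers pay pb = 129 − 19 = 110; q' = -59.4 + 1.6·129 = 147.
ΔCS = ½(123 + 147)(114 − 110) = 540; ΔPS = ½(123 + 147)(129 − 114) = 2025.
Government spending = 19 × 147 = 2793.
Net change = 540 + 2025 − 2793 = -228. The loss equals the DWL triangle ½·19·24.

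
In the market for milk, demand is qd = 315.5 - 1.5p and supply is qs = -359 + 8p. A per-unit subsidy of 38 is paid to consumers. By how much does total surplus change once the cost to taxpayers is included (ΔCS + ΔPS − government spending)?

Net change in total surplus = -912

Pre-subsidy: 315.5 - 1.5p = -359 + 8p gives p* = 71, q* = 209.
With the rebate, buyers effectively pay pb = ps − 38, where ps is the price sellers receive.
Demand in terms of ps becomes qd = 315.5 − 1.5(ps − 38) = 372.5 - 1.5ps. Setting this equal to supply: 372.5 - 1.5ps = -359 + 8ps, so ps = 77.
Buyers pay pb = 77 − 38 = 39; q' = -359 + 8·77 = 257.
ΔCS = ½(209 + 257)(71 − 39) = 7456; ΔPS = ½(209 + 257)(77 − 71) = 1398.
Government spending = 38 × 257 = 9766.
Net change = 7456 + 1398 − 9766 = -912. The loss equals the DWL triangle ½·38·48.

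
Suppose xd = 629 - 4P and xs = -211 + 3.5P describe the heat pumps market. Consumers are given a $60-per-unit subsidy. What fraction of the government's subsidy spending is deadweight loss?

Pre-subsidy: 629 - 4P = -211 + 3.5P gives P* = 112, x* = 181.
With the rebate, buyers effectively pay Pb = Ps − 60, where Ps is the price sellers receive.
Demand in terms of Ps becomes xd = 629 − 4(Ps − 60) = 869 - 4Ps. Setting this equal to supply: 869 - 4Ps = -211 + 3.5Ps, so Ps = 144.
Buyers pay Pb = 144 − 60 = 84; x' = -211 + 3.5·144 = 293.
ΔCS = ½(181 + 293)(112 − 84) = 6636; ΔPS = ½(181 + 293)(144 − 112) = 7584.
Government spending = 60 × 293 = 17580.
DWL = ½ × 60 × (293 − 181) = 3360; fraction = 3360 / 17580 = 56/293.

DWL / government spending = 56/293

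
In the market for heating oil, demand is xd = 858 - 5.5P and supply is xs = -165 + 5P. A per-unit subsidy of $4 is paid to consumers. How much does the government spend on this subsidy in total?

Government cost = 27940/21

Pre-subsidy: 858 - 5.5P = -165 + 5P gives P* = 682/7, x* = 2255/7.
With the rebate, buyers effectively pay Pb = Ps − 4, where Ps is the price sellers receive.
Demand in terms of Ps becomes xd = 858 − 5.5(Ps − 4) = 880 - 5.5Ps. Setting this equal to supply: 880 - 5.5Ps = -165 + 5Ps, so Ps = 2090/21.
Buyers pay Pb = 2090/21 − 4 = 2006/21; x' = -165 + 5·(2090/21) = 6985/21.
Government outlay = subsidy × quantity = 4 × 6985/21 = 27940/21.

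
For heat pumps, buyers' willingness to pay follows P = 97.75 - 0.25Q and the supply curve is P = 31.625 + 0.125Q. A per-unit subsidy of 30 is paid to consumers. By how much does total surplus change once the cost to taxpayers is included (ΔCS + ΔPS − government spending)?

Net change in total surplus = -1200

Pre-subsidy: 97.75 - 0.25Q = 31.625 + 0.125Q gives Q* = 529/3 and P* = 161/3.
With the rebate, buyers effectively pay Pb = Ps − 30, where Ps is the price sellers receive.
On the curves, Pb = 97.75 - 0.25Q and Ps = 31.625 + 0.125Q; the wedge Ps − Pb = 30 gives 31.625 + 0.125Q − (97.75 - 0.25Q) = 30, so Q' = 769/3.
Then Pb = 97.75 − 0.25·(769/3) = 101/3 and Ps = 31.625 + 0.125·(769/3) = 191/3.
ΔCS = ½(529/3 + 769/3)(161/3 − 101/3) = 12980/3; ΔPS = ½(529/3 + 769/3)(191/3 − 161/3) = 6490/3.
Government spending = 30 × 769/3 = 7690.
Net change = 12980/3 + 6490/3 − 7690 = -1200. The loss equals the DWL triangle ½·30·80.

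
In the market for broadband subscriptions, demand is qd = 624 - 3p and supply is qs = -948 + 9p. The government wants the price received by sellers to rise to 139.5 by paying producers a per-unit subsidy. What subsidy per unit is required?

Required subsidy s = 34 per unit

At a seller price of 139.5, quantity supplied is -948 + 9·139.5 = 307.5.
Buyers absorb 307.5 only when they pay pb with 624 − 3·pb = 307.5, i.e. pb = 105.5.
s = ps − pb = 139.5 − 105.5 = 34.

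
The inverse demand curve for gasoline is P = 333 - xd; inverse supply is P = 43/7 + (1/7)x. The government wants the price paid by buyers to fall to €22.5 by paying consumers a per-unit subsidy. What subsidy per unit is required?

Required subsidy s = €28 per unit

At a buyer price of 22.5, quantity demanded is 333 − 1·22.5 = 310.5.
Sellers supply 310.5 only when they receive Ps = 43/7 + (1/7)·310.5 = 50.5.
s = Ps − Pb = 50.5 − 22.5 = 28.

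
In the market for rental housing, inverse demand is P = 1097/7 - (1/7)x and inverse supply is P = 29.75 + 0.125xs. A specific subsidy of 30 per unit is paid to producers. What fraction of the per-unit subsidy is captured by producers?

Pre-subsidy: 1097/7 - (1/7)x = 29.75 + 0.125x gives x* = 474 and P* = 89.
With the subsidy, sellers receive Ps = Pb + 30 for each unit, where Pb is the price buyers pay.
On the curves, Pb = 1097/7 - (1/7)x and Ps = 29.75 + 0.125x; the wedge Ps − Pb = 30 gives 29.75 + 0.125x − (1097/7 - (1/7)x) = 30, so x' = 586.
Then Pb = 1097/7 − (1/7)·586 = 73 and Ps = 29.75 + 0.125·586 = 103.
Buyers' price falls by P* − Pb = 89 − 73 = 16; sellers' price rises by Ps − P* = 103 − 89 = 14.
So producers capture 14/30 = 7/15 of each unit of subsidy.

Producer share = 7/15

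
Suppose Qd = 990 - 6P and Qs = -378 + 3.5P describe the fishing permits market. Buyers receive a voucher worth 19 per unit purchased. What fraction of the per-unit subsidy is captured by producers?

Producer share = 12/19

Pre-subsidy: 990 - 6P = -378 + 3.5P gives P* = 144, Q* = 126.
With the rebate, buyers effectively pay Pb = Ps − 19, where Ps is the price sellers receive.
Demand in terms of Ps becomes Qd = 990 − 6(Ps − 19) = 1104 - 6Ps. Setting this equal to supply: 1104 - 6Ps = -378 + 3.5Ps, so Ps = 156.
Buyers pay Pb = 156 − 19 = 137; Q' = -378 + 3.5·156 = 168.
Buyers' price falls by P* − Pb = 144 − 137 = 7; sellers' price rises by Ps − P* = 156 − 144 = 12.
So producers capture 12/19 = 12/19 of each unit of subsidy.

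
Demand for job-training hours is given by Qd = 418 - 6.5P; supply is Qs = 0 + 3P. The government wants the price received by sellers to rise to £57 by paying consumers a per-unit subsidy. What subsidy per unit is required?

Required subsidy s = £19 per unit

At a seller price of 57, quantity supplied is 0 + 3·57 = 171.
Buyers absorb 171 only when they pay Pb with 418 − 6.5·Pb = 171, i.e. Pb = 38.
s = Ps − Pb = 57 − 38 = 19.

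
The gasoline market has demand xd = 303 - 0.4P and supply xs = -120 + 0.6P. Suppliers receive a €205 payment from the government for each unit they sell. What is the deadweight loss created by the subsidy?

Deadweight loss = €5043

Pre-subsidy: 303 - 0.4P = -120 + 0.6P gives P* = 423, x* = 133.8.
With the subsidy, sellers receive Ps = Pb + 205 for each unit, where Pb is the price buyers pay.
Supply in terms of Pb becomes xs = -120 + 0.6(Pb + 205) = 3 + 0.6Pb. Setting this equal to demand: 303 - 0.4Pb = 3 + 0.6Pb, so Pb = 300.
Sellers receive Ps = 300 + 205 = 505; x' = 303 − 0.4·300 = 183.
The subsidy expands output by 183 − 133.8 = 49.2 past the efficient level; on those units the gap between marginal cost and willingness to pay runs from 0 up to 205.
DWL = ½ × 205 × 49.2 = 5043.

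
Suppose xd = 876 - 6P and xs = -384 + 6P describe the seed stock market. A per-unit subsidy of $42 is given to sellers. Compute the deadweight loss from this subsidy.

Deadweight loss = $2646

Pre-subsidy: 876 - 6P = -384 + 6P gives P* = 105, x* = 246.
With the subsidy, sellers receive Ps = Pb + 42 for each unit, where Pb is the price buyers pay.
Supply in terms of Pb becomes xs = -384 + 6(Pb + 42) = -132 + 6Pb. Setting this equal to demand: 876 - 6Pb = -132 + 6Pb, so Pb = 84.
Sellers receive Ps = 84 + 42 = 126; x' = 876 − 6·84 = 372.
The subsidy expands output by 372 − 246 = 126 past the efficient level; on those units the gap between marginal cost and willingness to pay runs from 0 up to 42.
DWL = ½ × 42 × 126 = 2646.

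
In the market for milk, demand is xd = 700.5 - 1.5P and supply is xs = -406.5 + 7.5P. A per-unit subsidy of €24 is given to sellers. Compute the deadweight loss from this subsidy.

Deadweight loss = €360

Pre-subsidy: 700.5 - 1.5P = -406.5 + 7.5P gives P* = 123, x* = 516.
With the subsidy, sellers receive Ps = Pb + 24 for each unit, where Pb is the price buyers pay.
Supply in terms of Pb becomes xs = -406.5 + 7.5(Pb + 24) = -226.5 + 7.5Pb. Setting this equal to demand: 700.5 - 1.5Pb = -226.5 + 7.5Pb, so Pb = 103.
Sellers receive Ps = 103 + 24 = 127; x' = 700.5 − 1.5·103 = 546.
The subsidy expands output by 546 − 516 = 30 past the efficient level; on those units the gap between marginal cost and willingness to pay runs from 0 up to 24.
DWL = ½ × 24 × 30 = 360.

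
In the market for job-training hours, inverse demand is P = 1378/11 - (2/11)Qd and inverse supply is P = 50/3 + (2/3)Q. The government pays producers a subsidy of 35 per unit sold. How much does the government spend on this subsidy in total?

Pre-subsidy: 1378/11 - (2/11)Q = 50/3 + (2/3)Q gives Q* = 128 and P* = 102.
With the subsidy, sellers receive Ps = Pb + 35 for each unit, where Pb is the price buyers pay.
On the curves, Pb = 1378/11 - (2/11)Q and Ps = 50/3 + (2/3)Q; the wedge Ps − Pb = 35 gives 50/3 + (2/3)Q − (1378/11 - (2/11)Q) = 35, so Q' = 169.25.
Then Pb = 1378/11 − (2/11)·169.25 = 94.5 and Ps = 50/3 + (2/3)·169.25 = 129.5.
Government outlay = subsidy × quantity = 35 × 169.25 = 5923.75.

Government cost = 5923.75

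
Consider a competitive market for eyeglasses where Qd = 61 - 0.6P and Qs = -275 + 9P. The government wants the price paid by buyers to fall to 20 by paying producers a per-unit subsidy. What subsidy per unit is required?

Required subsidy s = 16 per unit

At a buyer price of 20, quantity demanded is 61 − 0.6·20 = 49.
Sellers supply 49 only when they receive Ps with -275 + 9·Ps = 49, i.e. Ps = 36.
s = Ps − Pb = 36 − 20 = 16.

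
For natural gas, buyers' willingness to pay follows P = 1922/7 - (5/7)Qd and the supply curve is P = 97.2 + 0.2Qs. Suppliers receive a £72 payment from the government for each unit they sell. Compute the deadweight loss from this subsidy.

Pre-subsidy: 1922/7 - (5/7)Q = 97.2 + 0.2Q gives Q* = 194 and P* = 136.
With the subsidy, sellers receive Ps = Pb + 72 for each unit, where Pb is the price buyers pay.
On the curves, Pb = 1922/7 - (5/7)Q and Ps = 97.2 + 0.2Q; the wedge Ps − Pb = 72 gives 97.2 + 0.2Q − (1922/7 - (5/7)Q) = 72, so Q' = 272.75.
Then Pb = 1922/7 − (5/7)·272.75 = 79.75 and Ps = 97.2 + 0.2·272.75 = 151.75.
The subsidy expands output by 272.75 − 194 = 78.75 past the efficient level; on those units the gap between marginal cost and willingness to pay runs from 0 up to 72.
DWL = ½ × 72 × 78.75 = 2835.

Deadweight loss = £2835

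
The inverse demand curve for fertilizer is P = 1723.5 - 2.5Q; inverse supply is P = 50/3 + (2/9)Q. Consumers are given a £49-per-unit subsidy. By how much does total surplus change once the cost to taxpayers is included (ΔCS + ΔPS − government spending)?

Pre-subsidy: 1723.5 - 2.5Q = 50/3 + (2/9)Q gives Q* = 627 and P* = 156.
With the rebate, buyers effectively pay Pb = Ps − 49, where Ps is the price sellers receive.
On the curves, Pb = 1723.5 - 2.5Q and Ps = 50/3 + (2/9)Q; the wedge Ps − Pb = 49 gives 50/3 + (2/9)Q − (1723.5 - 2.5Q) = 49, so Q' = 645.
Then Pb = 1723.5 − 2.5·645 = 111 and Ps = 50/3 + (2/9)·645 = 160.
ΔCS = ½(627 + 645)(156 − 111) = 28620; ΔPS = ½(627 + 645)(160 − 156) = 2544.
Government spending = 49 × 645 = 31605.
Net change = 28620 + 2544 − 31605 = -441. The loss equals the DWL triangle ½·49·18.

Net change in total surplus = -£441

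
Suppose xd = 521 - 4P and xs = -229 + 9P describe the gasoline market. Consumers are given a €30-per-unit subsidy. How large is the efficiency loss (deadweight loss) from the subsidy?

Pre-subsidy: 521 - 4P = -229 + 9P gives P* = 750/13, x* = 3773/13.
With the rebate, buyers effectively pay Pb = Ps − 30, where Ps is the price sellers receive.
Demand in terms of Ps becomes xd = 521 − 4(Ps − 30) = 641 - 4Ps. Setting this equal to supply: 641 - 4Ps = -229 + 9Ps, so Ps = 870/13.
Buyers pay Pb = 870/13 − 30 = 480/13; x' = -229 + 9·(870/13) = 4853/13.
The subsidy expands output by 4853/13 − 3773/13 = 1080/13 past the efficient level; on those units the gap between marginal cost and willingness to pay runs from 0 up to 30.
DWL = ½ × 30 × 1080/13 = 16200/13.

Deadweight loss = 16200/13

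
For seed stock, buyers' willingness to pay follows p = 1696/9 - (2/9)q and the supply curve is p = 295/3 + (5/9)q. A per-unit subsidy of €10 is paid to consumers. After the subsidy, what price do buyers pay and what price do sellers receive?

Pre-subsidy: 1696/9 - (2/9)q = 295/3 + (5/9)q gives q* = 811/7 and p* = 10250/63.
With the rebate, buyers effectively pay pb = ps − 10, where ps is the price sellers receive.
On the curves, pb = 1696/9 - (2/9)q and ps = 295/3 + (5/9)q; the wedge ps − pb = 10 gives 295/3 + (5/9)q − (1696/9 - (2/9)q) = 10, so q' = 901/7.
Then pb = 1696/9 − (2/9)·(901/7) = 10070/63 and ps = 295/3 + (5/9)·(901/7) = 10700/63.

Buyers pay 10070/63; sellers receive 10700/63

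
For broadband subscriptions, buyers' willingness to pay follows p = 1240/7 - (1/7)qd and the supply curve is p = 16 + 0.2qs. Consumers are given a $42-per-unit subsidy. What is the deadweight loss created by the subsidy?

Pre-subsidy: 1240/7 - (1/7)q = 16 + 0.2q gives q* = 470 and p* = 110.
With the rebate, buyers effectively pay pb = ps − 42, where ps is the price sellers receive.
On the curves, pb = 1240/7 - (1/7)q and ps = 16 + 0.2q; the wedge ps − pb = 42 gives 16 + 0.2q − (1240/7 - (1/7)q) = 42, so q' = 592.5.
Then pb = 1240/7 − (1/7)·592.5 = 92.5 and ps = 16 + 0.2·592.5 = 134.5.
The subsidy expands output by 592.5 − 470 = 122.5 past the efficient level; on those units the gap between marginal cost and willingness to pay runs from 0 up to 42.
DWL = ½ × 42 × 122.5 = 2572.5.

Deadweight loss = $2572.5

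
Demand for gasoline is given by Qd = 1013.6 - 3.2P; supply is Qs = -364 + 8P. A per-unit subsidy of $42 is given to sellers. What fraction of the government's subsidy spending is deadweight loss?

DWL / government spending = 12/179

Pre-subsidy: 1013.6 - 3.2P = -364 + 8P gives P* = 123, Q* = 620.
With the subsidy, sellers receive Ps = Pb + 42 for each unit, where Pb is the price buyers pay.
Supply in terms of Pb becomes Qs = -364 + 8(Pb + 42) = -28 + 8Pb. Setting this equal to demand: 1013.6 - 3.2Pb = -28 + 8Pb, so Pb = 93.
Sellers receive Ps = 93 + 42 = 135; Q' = 1013.6 − 3.2·93 = 716.
ΔCS = ½(620 + 716)(123 − 93) = 20040; ΔPS = ½(620 + 716)(135 − 123) = 8016.
Government spending = 42 × 716 = 30072.
DWL = ½ × 42 × (716 − 620) = 2016; fraction = 2016 / 30072 = 12/179.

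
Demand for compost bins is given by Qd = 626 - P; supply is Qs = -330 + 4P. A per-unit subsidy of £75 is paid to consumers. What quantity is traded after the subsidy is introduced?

Pre-subsidy: 626 - P = -330 + 4P gives P* = 191.2, Q* = 434.8.
With the rebate, buyers effectively pay Pb = Ps − 75, where Ps is the price sellers receive.
Demand in terms of Ps becomes Qd = 626 − 1(Ps − 75) = 701 - Ps. Setting this equal to supply: 701 - Ps = -330 + 4Ps, so Ps = 206.2.
Buyers pay Pb = 206.2 − 75 = 131.2; Q' = -330 + 4·206.2 = 494.8.

Q' = 494.8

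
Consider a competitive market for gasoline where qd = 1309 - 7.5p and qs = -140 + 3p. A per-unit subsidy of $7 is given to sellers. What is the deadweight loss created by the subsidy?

Deadweight loss = $52.5

Pre-subsidy: 1309 - 7.5p = -140 + 3p gives p* = 138, q* = 274.
With the subsidy, sellers receive ps = pb + 7 for each unit, where pb is the price buyers pay.
Supply in terms of pb becomes qs = -140 + 3(pb + 7) = -119 + 3pb. Setting this equal to demand: 1309 - 7.5pb = -119 + 3pb, so pb = 136.
Sellers receive ps = 136 + 7 = 143; q' = 1309 − 7.5·136 = 289.
The subsidy expands output by 289 − 274 = 15 past the efficient level; on those units the gap between marginal cost and willingness to pay runs from 0 up to 7.
DWL = ½ × 7 × 15 = 52.5.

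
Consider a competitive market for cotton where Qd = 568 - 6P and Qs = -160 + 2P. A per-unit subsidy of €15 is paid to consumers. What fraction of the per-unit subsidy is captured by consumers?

Consumer share = 0.25

Pre-subsidy: 568 - 6P = -160 + 2P gives P* = 91, Q* = 22.
With the rebate, buyers effectively pay Pb = Ps − 15, where Ps is the price sellers receive.
Demand in terms of Ps becomes Qd = 568 − 6(Ps − 15) = 658 - 6Ps. Setting this equal to supply: 658 - 6Ps = -160 + 2Ps, so Ps = 102.25.
Buyers pay Pb = 102.25 − 15 = 87.25; Q' = -160 + 2·102.25 = 44.5.
Buyers' price falls by P* − Pb = 91 − 87.25 = 3.75; sellers' price rises by Ps − P* = 102.25 − 91 = 11.25.
So consumers capture 3.75/15 = 0.25 of each unit of subsidy.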